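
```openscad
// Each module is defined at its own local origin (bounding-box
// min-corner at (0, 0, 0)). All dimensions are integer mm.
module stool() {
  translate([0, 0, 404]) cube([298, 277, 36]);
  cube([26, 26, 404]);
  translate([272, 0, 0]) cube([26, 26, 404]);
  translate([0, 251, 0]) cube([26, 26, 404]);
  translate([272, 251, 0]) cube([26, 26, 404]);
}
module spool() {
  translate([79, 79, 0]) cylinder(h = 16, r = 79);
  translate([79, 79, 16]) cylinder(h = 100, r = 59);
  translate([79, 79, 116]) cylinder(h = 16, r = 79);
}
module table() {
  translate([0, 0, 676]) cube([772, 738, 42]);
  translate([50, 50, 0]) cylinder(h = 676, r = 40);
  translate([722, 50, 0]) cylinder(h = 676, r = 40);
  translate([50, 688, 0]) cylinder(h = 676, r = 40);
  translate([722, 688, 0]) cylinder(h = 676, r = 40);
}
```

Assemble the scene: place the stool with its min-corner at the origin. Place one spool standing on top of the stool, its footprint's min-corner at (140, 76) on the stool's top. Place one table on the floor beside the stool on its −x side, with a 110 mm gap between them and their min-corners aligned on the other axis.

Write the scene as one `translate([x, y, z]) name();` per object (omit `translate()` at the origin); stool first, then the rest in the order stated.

stool();
translate([140, 76, 440]) spool();
translate([-882, 0, 0]) table();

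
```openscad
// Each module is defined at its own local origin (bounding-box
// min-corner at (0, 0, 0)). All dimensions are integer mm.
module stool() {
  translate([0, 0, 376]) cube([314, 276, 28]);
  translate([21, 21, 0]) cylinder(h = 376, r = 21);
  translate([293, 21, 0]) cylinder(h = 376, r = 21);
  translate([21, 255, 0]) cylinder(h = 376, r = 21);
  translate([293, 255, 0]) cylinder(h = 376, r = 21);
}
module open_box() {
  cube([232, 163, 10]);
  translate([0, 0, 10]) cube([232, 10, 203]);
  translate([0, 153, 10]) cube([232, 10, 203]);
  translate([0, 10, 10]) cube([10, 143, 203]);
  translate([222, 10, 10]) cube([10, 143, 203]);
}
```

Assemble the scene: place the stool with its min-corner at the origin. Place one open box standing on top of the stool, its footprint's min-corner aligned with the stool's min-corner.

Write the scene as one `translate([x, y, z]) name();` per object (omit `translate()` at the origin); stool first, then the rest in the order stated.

stool();
translate([0, 0, 404]) open_box();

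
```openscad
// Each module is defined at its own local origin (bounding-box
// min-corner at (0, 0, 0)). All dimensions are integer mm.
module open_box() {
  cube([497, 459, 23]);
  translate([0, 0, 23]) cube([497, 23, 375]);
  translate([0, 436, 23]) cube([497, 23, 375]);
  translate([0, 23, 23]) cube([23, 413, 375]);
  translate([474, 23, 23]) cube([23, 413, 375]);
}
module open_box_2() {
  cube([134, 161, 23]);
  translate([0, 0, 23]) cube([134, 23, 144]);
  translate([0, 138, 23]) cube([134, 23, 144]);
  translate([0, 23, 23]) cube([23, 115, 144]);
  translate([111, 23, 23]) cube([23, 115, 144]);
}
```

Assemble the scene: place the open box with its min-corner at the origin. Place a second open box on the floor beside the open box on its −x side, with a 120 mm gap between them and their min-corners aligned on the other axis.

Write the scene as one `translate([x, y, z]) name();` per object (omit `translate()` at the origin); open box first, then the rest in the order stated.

open_box();
translate([-254, 0, 0]) open_box_2();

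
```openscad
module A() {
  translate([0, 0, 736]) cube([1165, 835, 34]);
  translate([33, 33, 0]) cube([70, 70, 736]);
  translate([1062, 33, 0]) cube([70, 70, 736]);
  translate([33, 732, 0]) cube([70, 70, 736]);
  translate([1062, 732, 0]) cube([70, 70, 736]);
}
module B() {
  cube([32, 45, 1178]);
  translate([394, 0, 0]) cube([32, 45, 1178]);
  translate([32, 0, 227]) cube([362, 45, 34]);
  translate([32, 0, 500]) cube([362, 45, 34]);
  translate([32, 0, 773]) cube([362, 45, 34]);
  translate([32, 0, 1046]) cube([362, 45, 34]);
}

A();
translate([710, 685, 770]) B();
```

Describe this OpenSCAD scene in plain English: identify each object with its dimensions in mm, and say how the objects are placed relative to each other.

A is a rectangular dining table. The top is 1165×835×34 mm with its upper surface at z = 770 mm. It stands on four 70×70 mm square legs, each inset 33 mm from the nearest pair of top edges, running from the floor to the underside of the top.

B is a straight ladder. Two 32×45 mm vertical rails, 1178 mm tall, stand 426 mm apart (outside-to-outside) with their front faces coplanar on the −y side. 4 rungs, each 45 mm deep and 34 mm tall, span between the inner faces of the rails, front faces flush with the rails. The lowest rung's underside is at z = 227 mm and rungs are spaced 273 mm apart (underside to underside).

The ladder is on top of the table.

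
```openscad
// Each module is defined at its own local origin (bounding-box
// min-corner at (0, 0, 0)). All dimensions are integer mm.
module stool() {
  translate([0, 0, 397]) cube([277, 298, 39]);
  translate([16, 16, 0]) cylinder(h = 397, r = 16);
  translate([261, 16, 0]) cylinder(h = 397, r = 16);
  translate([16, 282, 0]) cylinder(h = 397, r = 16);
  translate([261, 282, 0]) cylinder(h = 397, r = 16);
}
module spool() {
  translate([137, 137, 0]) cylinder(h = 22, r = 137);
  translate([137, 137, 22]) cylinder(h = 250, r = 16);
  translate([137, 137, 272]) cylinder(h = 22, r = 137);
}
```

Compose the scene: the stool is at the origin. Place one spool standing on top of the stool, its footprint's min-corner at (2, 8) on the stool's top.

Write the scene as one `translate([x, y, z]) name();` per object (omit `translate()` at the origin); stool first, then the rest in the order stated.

stool();
translate([2, 8, 436]) spool();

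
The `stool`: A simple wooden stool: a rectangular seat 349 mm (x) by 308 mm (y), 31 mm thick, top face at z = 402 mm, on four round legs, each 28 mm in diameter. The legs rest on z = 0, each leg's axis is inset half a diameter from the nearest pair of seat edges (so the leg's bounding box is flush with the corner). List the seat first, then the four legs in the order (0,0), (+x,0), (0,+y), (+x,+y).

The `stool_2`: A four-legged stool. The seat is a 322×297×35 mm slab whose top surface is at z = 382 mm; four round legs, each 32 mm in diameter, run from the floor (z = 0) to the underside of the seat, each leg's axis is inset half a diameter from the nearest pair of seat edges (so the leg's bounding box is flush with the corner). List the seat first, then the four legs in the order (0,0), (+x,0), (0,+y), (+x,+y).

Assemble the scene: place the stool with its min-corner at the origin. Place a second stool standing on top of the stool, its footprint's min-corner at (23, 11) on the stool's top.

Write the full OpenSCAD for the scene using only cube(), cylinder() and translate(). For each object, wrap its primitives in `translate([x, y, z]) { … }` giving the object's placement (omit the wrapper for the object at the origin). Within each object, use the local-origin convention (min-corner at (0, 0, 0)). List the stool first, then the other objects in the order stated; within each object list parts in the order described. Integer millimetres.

translate([0, 0, 371]) cube([349, 308, 31]);
translate([14, 14, 0]) cylinder(h = 371, r = 14);
translate([335, 14, 0]) cylinder(h = 371, r = 14);
translate([14, 294, 0]) cylinder(h = 371, r = 14);
translate([335, 294, 0]) cylinder(h = 371, r = 14);
translate([23, 11, 402]) {
  translate([0, 0, 347]) cube([322, 297, 35]);
  translate([16, 16, 0]) cylinder(h = 347, r = 16);
  translate([306, 16, 0]) cylinder(h = 347, r = 16);
  translate([16, 281, 0]) cylinder(h = 347, r = 16);
  translate([306, 281, 0]) cylinder(h = 347, r = 16);
}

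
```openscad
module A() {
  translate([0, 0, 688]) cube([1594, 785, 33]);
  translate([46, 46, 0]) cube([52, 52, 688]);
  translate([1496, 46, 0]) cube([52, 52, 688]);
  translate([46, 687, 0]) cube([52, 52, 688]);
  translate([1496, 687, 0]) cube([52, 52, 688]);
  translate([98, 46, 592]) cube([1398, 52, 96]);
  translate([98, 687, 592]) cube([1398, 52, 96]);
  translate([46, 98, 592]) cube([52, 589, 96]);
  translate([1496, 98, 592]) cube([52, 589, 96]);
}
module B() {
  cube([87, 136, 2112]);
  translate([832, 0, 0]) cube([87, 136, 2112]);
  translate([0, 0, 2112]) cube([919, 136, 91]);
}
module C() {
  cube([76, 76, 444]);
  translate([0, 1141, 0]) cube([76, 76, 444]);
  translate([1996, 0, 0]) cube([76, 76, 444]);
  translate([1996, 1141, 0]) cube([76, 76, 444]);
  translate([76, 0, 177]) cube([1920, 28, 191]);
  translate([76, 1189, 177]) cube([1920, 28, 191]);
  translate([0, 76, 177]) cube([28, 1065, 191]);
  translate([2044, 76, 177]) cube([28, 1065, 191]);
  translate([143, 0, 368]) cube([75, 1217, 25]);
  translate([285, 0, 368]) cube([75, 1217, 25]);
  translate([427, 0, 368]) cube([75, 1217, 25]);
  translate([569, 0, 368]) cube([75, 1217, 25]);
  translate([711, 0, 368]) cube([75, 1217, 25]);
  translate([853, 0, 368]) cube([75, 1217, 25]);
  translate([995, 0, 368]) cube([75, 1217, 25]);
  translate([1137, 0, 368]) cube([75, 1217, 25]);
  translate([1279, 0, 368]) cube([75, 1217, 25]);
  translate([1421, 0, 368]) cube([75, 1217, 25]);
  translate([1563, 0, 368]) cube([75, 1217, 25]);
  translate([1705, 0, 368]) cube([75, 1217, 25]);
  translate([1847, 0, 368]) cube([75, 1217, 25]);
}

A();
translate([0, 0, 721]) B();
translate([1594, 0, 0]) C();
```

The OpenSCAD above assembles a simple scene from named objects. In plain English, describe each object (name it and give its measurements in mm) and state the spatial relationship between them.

A is a table: top 1594 mm (x) × 785 mm (y), 33 mm thick, upper face at z = 721 mm, on four 52×52 mm square legs, each inset 46 mm from the nearest pair of top edges, running from z = 0 to the bottom of the top. Four apron rails, 52 mm thick and 96 mm tall, run between adjacent legs with their top edges flush with the underside of the top and their outer faces flush with the legs' outer faces.

B is a door frame. The clear opening is 745 mm wide and 2112 mm high. Two 87 mm wide jambs, 136 mm deep, stand either side of the opening from the floor to the top of the opening. A 91 mm thick head sits across the top of both jambs, spanning the full outside width of the frame.

C is a bed frame 2072 mm long (x) by 1217 mm wide (y). Four 76×76 mm corner posts, 444 mm tall, at the corners of the footprint. Four rails of 28 mm thickness and 191 mm height run between adjacent posts with their undersides at z = 177 mm, their outer faces flush with the outside of the frame (the two x-running rails run between the posts' inner faces; the two y-running rails run between the posts' inner faces). 13 slats, each 75 mm wide (x) and 25 mm thick, lie across the top of the two x-running rails, running the full 1217 mm width of the frame in y; the slats are evenly spaced along x between the inner faces of the end posts with equal gaps (rounded down to the nearest mm) at the −x end and between each pair — any rounding remainder accumulates at the +x end.

The door frame is on top of the table. The bed frame is against the table's +x side, with their −y faces flush.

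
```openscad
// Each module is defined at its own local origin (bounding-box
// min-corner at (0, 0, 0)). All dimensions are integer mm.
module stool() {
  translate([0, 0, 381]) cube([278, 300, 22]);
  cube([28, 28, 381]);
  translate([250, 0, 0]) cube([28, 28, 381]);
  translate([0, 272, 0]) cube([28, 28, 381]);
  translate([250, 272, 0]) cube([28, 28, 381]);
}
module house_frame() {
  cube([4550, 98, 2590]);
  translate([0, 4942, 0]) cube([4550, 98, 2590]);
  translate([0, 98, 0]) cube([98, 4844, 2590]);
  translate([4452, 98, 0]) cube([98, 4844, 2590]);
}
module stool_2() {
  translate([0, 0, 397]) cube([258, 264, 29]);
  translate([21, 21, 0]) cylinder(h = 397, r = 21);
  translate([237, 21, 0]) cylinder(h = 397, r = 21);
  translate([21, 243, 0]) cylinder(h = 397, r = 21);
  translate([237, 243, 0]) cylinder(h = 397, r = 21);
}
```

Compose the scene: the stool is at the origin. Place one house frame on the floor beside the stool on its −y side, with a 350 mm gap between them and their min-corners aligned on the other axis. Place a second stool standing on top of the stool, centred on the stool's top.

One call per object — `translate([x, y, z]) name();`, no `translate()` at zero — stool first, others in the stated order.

stool();
translate([0, -5390, 0]) house_frame();
translate([10, 18, 403]) stool_2();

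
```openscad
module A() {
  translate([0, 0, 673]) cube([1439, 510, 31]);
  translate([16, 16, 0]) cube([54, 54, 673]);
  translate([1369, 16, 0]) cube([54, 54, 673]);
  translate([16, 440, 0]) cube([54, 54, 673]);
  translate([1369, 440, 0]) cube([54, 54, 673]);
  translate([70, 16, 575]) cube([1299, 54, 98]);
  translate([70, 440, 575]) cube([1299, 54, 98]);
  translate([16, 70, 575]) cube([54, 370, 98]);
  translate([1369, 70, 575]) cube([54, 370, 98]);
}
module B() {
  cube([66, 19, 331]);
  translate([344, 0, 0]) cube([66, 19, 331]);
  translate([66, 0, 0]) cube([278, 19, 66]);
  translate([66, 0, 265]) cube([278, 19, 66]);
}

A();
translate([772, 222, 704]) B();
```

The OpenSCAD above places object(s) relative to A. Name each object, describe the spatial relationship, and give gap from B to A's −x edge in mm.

The picture frame's min-x is at 772; the table's min-x is 0; gap = 772 mm.

A is a table. B is a picture frame. The picture frame is on top of the table. The gap from the picture frame to the table's −x edge is 772 mm.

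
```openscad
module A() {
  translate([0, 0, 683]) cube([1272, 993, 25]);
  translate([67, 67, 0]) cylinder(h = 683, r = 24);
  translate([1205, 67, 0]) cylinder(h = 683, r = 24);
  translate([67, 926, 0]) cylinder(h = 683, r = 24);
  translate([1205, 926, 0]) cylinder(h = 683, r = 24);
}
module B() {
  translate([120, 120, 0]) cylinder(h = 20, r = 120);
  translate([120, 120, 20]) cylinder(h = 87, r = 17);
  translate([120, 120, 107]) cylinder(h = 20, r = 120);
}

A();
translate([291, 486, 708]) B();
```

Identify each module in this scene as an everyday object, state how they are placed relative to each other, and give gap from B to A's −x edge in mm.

The spool's min-x is at 291; the table's min-x is 0; gap = 291 mm.

A is a table. B is a spool. The spool is on top of the table. The gap from the spool to the table's −x edge is 291 mm.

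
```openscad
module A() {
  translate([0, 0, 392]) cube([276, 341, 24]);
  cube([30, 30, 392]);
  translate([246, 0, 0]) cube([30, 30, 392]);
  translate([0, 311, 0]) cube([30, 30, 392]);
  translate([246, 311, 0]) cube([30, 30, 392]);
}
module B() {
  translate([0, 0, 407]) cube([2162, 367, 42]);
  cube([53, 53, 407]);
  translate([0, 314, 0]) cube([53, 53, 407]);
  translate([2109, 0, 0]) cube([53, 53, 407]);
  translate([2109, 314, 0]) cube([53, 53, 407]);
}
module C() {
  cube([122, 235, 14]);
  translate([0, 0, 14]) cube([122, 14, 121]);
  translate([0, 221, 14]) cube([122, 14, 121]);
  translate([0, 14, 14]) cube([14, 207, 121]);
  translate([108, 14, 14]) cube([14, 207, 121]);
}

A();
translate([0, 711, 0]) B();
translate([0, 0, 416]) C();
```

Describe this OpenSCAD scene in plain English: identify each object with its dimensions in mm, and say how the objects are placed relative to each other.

A is a simple wooden stool: a rectangular seat 276 mm (x) by 341 mm (y), 24 mm thick, top face at z = 416 mm, on four square legs, each 30×30 mm in cross-section. The legs rest on z = 0, each flush with a corner of the seat.

B is a long wooden bench with a 2162 mm (x) × 367 mm (y) seat, 42 mm thick, its top surface 449 mm above the floor. Four 53 mm square legs at the seat corners, flush with the edges, run from z = 0 to the seat underside.

C is an open storage box with external size 122×235×135 mm and wall thickness 14 mm (the base is also 14 mm thick). The base covers the whole footprint; the four walls stand on the base, with the y-facing walls full-width and the x-facing walls fitting between their inner faces.

The bench is on the floor beside the stool on its +y side. The open box is on top of the stool.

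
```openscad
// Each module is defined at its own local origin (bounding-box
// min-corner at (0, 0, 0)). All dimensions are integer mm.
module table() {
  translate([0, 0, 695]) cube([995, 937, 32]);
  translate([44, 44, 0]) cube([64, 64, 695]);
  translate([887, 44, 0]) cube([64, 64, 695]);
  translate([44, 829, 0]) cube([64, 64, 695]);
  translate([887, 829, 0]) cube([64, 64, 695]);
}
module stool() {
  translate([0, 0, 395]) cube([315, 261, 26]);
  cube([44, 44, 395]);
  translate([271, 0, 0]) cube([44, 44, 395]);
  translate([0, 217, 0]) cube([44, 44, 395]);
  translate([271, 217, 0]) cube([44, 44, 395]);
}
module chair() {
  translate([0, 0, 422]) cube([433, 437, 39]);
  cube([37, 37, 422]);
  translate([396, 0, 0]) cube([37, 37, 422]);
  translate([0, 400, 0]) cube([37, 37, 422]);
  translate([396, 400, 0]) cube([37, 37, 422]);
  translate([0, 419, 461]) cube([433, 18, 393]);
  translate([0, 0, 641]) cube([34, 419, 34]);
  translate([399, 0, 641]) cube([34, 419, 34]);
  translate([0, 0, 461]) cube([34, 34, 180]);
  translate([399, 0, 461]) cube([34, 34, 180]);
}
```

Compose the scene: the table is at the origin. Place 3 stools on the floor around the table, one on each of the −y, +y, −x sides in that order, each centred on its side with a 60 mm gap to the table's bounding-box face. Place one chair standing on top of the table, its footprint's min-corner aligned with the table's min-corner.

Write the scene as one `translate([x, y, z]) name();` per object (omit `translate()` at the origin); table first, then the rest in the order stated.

table();
translate([340, -321, 0]) stool();
translate([340, 997, 0]) stool();
translate([-375, 338, 0]) stool();
translate([0, 0, 727]) chair();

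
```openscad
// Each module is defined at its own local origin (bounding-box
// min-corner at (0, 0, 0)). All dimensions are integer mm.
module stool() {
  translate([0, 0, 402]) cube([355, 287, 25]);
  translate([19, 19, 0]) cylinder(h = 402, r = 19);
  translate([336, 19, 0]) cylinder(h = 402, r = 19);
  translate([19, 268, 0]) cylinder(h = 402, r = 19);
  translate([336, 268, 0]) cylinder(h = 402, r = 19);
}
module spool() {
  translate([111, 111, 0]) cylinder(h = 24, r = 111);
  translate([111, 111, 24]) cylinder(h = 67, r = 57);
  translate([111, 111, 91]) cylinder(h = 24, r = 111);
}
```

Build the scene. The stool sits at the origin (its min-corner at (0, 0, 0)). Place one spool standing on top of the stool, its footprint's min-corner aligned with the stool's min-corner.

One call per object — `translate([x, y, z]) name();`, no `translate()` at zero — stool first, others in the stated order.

stool();
translate([0, 0, 427]) spool();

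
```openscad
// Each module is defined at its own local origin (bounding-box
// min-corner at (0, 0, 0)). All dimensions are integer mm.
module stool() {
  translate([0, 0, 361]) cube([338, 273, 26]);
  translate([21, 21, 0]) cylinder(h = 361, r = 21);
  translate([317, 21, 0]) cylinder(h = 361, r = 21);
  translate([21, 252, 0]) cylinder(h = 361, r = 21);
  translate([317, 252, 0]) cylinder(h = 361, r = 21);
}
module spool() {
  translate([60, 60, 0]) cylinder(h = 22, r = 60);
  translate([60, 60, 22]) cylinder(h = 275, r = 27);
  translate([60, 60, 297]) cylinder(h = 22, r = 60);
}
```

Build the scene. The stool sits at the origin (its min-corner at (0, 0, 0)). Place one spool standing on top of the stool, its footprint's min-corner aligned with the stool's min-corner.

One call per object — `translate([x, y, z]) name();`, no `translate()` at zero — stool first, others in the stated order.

stool();
translate([0, 0, 387]) spool();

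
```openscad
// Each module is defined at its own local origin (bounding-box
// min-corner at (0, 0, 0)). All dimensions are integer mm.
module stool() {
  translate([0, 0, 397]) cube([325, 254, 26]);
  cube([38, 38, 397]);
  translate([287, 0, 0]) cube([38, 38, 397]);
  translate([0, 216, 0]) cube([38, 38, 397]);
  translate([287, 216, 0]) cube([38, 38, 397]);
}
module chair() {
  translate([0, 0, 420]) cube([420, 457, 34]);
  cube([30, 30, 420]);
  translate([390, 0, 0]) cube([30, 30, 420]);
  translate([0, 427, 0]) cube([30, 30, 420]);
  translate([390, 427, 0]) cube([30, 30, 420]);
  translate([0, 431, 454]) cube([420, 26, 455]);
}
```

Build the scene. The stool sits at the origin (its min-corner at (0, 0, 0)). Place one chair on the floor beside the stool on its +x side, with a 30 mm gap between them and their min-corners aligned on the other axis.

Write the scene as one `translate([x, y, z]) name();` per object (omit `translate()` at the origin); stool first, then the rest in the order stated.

stool();
translate([355, 0, 0]) chair();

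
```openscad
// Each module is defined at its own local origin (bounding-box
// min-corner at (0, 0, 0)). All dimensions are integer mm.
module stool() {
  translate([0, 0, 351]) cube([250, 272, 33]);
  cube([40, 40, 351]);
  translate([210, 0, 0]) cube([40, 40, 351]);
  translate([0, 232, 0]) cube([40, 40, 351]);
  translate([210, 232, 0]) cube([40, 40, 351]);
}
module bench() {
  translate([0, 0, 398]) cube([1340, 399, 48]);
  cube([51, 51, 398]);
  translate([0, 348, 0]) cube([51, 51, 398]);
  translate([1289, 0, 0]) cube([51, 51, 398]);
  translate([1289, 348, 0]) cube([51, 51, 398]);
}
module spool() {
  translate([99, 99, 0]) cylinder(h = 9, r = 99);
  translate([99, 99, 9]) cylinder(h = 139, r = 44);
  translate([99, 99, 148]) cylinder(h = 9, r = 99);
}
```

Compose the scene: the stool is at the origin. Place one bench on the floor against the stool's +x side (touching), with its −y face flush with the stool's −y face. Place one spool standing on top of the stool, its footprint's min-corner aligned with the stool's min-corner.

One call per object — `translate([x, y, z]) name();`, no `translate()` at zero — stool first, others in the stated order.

stool();
translate([250, 0, 0]) bench();
translate([0, 0, 384]) spool();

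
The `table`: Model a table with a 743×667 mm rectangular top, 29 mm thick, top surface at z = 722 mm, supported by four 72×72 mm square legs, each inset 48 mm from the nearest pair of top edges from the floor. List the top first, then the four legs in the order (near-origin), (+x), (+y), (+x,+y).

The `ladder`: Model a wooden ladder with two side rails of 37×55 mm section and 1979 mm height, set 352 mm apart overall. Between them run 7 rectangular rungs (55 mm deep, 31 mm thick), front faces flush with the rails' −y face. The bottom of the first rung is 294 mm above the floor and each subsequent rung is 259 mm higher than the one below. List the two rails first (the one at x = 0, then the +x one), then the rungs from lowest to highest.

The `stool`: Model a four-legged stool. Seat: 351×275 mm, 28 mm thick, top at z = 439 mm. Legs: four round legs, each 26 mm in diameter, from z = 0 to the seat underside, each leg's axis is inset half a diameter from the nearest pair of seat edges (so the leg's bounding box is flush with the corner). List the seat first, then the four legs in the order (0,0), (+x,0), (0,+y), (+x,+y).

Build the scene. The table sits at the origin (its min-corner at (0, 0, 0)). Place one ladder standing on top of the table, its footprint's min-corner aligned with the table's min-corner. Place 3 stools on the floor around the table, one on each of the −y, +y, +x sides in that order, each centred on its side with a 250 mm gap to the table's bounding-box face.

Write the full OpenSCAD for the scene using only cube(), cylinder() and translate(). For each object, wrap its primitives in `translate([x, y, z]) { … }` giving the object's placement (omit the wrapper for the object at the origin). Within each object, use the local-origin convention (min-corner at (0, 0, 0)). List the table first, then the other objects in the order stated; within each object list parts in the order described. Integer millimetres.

translate([0, 0, 693]) cube([743, 667, 29]);
translate([48, 48, 0]) cube([72, 72, 693]);
translate([623, 48, 0]) cube([72, 72, 693]);
translate([48, 547, 0]) cube([72, 72, 693]);
translate([623, 547, 0]) cube([72, 72, 693]);
translate([0, 0, 722]) {
  cube([37, 55, 1979]);
  translate([315, 0, 0]) cube([37, 55, 1979]);
  translate([37, 0, 294]) cube([278, 55, 31]);
  translate([37, 0, 553]) cube([278, 55, 31]);
  translate([37, 0, 812]) cube([278, 55, 31]);
  translate([37, 0, 1071]) cube([278, 55, 31]);
  translate([37, 0, 1330]) cube([278, 55, 31]);
  translate([37, 0, 1589]) cube([278, 55, 31]);
  translate([37, 0, 1848]) cube([278, 55, 31]);
}
translate([196, -525, 0]) {
  translate([0, 0, 411]) cube([351, 275, 28]);
  translate([13, 13, 0]) cylinder(h = 411, r = 13);
  translate([338, 13, 0]) cylinder(h = 411, r = 13);
  translate([13, 262, 0]) cylinder(h = 411, r = 13);
  translate([338, 262, 0]) cylinder(h = 411, r = 13);
}
translate([196, 917, 0]) {
  translate([0, 0, 411]) cube([351, 275, 28]);
  translate([13, 13, 0]) cylinder(h = 411, r = 13);
  translate([338, 13, 0]) cylinder(h = 411, r = 13);
  translate([13, 262, 0]) cylinder(h = 411, r = 13);
  translate([338, 262, 0]) cylinder(h = 411, r = 13);
}
translate([993, 196, 0]) {
  translate([0, 0, 411]) cube([351, 275, 28]);
  translate([13, 13, 0]) cylinder(h = 411, r = 13);
  translate([338, 13, 0]) cylinder(h = 411, r = 13);
  translate([13, 262, 0]) cylinder(h = 411, r = 13);
  translate([338, 262, 0]) cylinder(h = 411, r = 13);
}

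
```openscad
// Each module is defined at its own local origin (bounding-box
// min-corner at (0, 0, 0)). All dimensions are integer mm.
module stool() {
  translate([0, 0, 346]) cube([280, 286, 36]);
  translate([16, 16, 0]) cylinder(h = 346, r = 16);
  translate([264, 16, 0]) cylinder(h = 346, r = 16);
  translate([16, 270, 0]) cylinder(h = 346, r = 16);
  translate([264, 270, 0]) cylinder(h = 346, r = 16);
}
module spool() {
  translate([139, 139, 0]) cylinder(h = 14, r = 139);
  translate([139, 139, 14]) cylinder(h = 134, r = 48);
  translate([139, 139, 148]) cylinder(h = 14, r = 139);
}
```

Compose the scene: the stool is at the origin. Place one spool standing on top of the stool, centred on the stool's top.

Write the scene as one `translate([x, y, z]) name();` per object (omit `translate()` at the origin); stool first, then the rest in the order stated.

stool();
translate([1, 4, 382]) spool();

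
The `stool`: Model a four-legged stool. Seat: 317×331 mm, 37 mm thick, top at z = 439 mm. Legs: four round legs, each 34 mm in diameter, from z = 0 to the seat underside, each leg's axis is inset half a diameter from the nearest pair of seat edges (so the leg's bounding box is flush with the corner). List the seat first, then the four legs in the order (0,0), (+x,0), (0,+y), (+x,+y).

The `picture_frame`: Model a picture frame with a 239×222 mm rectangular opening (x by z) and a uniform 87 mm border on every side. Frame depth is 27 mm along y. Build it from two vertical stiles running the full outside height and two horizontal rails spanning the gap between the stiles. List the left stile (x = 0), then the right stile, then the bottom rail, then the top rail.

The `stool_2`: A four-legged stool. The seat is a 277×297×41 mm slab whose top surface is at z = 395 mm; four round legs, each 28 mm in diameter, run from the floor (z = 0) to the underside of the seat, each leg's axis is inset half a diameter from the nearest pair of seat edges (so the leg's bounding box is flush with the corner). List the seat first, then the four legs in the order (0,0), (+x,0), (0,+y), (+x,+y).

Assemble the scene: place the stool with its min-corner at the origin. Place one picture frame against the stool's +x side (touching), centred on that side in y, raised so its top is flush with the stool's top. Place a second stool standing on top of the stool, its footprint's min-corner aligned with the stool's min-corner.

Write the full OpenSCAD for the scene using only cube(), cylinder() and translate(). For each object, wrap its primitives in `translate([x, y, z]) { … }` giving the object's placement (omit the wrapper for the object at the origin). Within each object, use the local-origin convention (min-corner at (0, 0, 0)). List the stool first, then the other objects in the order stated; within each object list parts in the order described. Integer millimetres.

translate([0, 0, 402]) cube([317, 331, 37]);
translate([17, 17, 0]) cylinder(h = 402, r = 17);
translate([300, 17, 0]) cylinder(h = 402, r = 17);
translate([17, 314, 0]) cylinder(h = 402, r = 17);
translate([300, 314, 0]) cylinder(h = 402, r = 17);
translate([317, 152, 43]) {
  cube([87, 27, 396]);
  translate([326, 0, 0]) cube([87, 27, 396]);
  translate([87, 0, 0]) cube([239, 27, 87]);
  translate([87, 0, 309]) cube([239, 27, 87]);
}
translate([0, 0, 439]) {
  translate([0, 0, 354]) cube([277, 297, 41]);
  translate([14, 14, 0]) cylinder(h = 354, r = 14);
  translate([263, 14, 0]) cylinder(h = 354, r = 14);
  translate([14, 283, 0]) cylinder(h = 354, r = 14);
  translate([263, 283, 0]) cylinder(h = 354, r = 14);
}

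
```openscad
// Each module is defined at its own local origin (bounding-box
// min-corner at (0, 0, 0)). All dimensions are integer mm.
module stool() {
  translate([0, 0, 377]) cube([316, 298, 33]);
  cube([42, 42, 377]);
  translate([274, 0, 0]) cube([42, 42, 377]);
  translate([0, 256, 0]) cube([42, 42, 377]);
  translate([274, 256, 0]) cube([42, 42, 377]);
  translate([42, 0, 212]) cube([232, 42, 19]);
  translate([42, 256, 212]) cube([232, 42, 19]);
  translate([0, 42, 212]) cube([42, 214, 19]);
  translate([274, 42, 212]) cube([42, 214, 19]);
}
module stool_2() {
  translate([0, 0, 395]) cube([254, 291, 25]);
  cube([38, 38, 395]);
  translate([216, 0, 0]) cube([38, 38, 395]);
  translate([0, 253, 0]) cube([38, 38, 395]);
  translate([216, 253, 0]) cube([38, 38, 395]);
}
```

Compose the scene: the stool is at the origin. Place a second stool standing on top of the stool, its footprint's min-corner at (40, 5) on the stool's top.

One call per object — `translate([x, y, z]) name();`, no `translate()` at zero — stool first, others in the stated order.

stool();
translate([40, 5, 410]) stool_2();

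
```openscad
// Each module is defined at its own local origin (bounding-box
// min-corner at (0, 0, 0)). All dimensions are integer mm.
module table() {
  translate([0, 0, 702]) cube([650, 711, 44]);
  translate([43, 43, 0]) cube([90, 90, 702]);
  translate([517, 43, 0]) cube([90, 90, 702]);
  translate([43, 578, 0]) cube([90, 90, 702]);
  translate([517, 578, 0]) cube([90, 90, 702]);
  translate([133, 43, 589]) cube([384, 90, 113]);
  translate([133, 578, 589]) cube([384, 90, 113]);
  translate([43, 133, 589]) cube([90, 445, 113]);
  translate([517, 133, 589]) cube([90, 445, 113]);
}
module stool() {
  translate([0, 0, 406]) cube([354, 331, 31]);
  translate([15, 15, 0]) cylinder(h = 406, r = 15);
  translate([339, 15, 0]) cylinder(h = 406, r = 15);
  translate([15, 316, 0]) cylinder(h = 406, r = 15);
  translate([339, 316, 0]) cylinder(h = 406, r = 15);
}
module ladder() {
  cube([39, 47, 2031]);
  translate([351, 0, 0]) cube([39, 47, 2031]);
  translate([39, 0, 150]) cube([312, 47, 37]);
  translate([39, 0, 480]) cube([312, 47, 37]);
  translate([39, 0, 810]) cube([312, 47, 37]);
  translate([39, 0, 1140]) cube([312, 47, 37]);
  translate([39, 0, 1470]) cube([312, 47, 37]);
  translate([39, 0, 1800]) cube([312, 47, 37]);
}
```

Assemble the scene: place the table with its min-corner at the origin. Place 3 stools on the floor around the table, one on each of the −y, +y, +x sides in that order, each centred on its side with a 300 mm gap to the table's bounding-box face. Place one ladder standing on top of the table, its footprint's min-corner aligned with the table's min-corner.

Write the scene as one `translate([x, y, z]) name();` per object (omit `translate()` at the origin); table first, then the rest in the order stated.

table();
translate([148, -631, 0]) stool();
translate([148, 1011, 0]) stool();
translate([950, 190, 0]) stool();
translate([0, 0, 746]) ladder();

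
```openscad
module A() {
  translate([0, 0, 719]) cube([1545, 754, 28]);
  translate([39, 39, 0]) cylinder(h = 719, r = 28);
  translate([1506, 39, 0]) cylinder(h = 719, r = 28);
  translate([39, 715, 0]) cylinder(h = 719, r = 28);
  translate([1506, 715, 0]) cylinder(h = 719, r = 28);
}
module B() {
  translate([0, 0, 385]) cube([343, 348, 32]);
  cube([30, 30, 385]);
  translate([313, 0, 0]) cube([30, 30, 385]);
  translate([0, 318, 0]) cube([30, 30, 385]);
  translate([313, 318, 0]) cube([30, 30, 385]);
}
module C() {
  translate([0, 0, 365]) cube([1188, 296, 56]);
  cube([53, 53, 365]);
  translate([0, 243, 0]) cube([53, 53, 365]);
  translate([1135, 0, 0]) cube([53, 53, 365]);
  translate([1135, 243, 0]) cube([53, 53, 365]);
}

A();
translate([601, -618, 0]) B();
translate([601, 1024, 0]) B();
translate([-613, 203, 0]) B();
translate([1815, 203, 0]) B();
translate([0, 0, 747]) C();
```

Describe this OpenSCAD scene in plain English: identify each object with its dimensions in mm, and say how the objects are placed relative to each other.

A is a table with a 1545×754 mm rectangular top, 28 mm thick, top surface at z = 747 mm, supported by four round legs of 56 mm diameter, each leg's bounding box inset 11 mm from the nearest pair of top edges, running from the floor.

B is a four-legged stool. The seat is a 343×348×32 mm slab whose top surface is at z = 417 mm; four square legs, each 30×30 mm in cross-section, run from the floor (z = 0) to the underside of the seat, each flush with a corner of the seat.

C is a bench: a 1188×296 mm seat slab, 56 mm thick, top at z = 421 mm, on four 53×53 mm square legs flush with the seat corners and standing on z = 0.

Four stools sit around the table at the −y, +y, −x, +x sides. The bench is on top of the table.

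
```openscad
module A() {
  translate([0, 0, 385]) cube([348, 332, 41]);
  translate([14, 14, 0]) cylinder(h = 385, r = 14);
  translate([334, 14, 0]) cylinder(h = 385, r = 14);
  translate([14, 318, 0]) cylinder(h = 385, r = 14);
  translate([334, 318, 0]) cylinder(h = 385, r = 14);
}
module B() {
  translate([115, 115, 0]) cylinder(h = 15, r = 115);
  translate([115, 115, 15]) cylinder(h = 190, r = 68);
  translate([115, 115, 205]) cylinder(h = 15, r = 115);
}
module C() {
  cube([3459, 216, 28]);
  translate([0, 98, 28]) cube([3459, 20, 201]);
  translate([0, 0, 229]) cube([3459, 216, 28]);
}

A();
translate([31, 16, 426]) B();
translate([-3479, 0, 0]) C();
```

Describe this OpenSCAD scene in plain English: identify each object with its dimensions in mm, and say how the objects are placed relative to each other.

A is a simple wooden stool: a rectangular seat 348 mm (x) by 332 mm (y), 41 mm thick, top face at z = 426 mm, on four round legs, each 28 mm in diameter. The legs rest on z = 0, each leg's axis is inset half a diameter from the nearest pair of seat edges (so the leg's bounding box is flush with the corner).

B is a spool: two coaxial disc flanges of radius 115 mm and thickness 15 mm, joined by a core cylinder of radius 68 mm and height 190 mm. The lower flange rests on z = 0 and the three cylinders share a vertical axis.

C is an I-beam lying along x, 3459 mm long. Overall section height 257 mm. Two flanges 216 mm wide (y) and 28 mm thick, one on the floor and one at the top; a web 20 mm thick runs between them, centred on the flange width.

The spool is on top of the stool. The I-beam is on the floor beside the stool on its −x side.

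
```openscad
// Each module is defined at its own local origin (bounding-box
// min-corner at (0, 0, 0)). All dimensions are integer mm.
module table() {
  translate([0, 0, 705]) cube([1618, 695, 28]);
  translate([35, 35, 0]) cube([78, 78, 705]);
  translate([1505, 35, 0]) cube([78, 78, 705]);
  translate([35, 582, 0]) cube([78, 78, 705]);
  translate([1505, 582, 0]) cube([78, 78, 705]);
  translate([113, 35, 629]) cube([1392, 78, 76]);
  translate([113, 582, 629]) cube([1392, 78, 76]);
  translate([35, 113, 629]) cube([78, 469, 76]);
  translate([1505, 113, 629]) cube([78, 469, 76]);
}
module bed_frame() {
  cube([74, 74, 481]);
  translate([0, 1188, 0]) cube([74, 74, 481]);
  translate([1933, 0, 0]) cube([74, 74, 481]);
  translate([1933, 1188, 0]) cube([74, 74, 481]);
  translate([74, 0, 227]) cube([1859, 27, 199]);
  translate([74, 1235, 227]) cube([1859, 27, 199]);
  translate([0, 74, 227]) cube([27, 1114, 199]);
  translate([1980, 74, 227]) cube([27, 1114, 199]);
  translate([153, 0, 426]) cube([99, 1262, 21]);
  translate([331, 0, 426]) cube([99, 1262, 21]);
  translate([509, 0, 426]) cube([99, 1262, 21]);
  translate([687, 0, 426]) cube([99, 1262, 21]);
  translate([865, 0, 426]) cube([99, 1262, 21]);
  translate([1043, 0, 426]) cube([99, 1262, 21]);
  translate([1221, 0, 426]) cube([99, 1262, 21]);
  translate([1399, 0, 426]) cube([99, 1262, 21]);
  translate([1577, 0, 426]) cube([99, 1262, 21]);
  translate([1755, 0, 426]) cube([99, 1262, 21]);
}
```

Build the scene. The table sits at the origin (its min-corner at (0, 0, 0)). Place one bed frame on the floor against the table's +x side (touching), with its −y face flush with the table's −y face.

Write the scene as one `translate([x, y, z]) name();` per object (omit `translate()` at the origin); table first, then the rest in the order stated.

table();
translate([1618, 0, 0]) bed_frame();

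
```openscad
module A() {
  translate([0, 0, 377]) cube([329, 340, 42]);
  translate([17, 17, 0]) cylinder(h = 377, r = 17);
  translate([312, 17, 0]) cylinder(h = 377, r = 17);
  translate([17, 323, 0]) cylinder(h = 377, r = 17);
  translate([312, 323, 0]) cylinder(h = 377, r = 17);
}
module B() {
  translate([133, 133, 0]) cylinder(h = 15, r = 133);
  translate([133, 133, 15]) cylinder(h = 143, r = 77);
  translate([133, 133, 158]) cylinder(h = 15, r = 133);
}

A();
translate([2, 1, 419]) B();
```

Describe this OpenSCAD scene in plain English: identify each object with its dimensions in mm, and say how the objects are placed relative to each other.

A is a four-legged stool. The seat is a 329×340×42 mm slab whose top surface is at z = 419 mm; four round legs, each 34 mm in diameter, run from the floor (z = 0) to the underside of the seat, each leg's axis is inset half a diameter from the nearest pair of seat edges (so the leg's bounding box is flush with the corner).

B is a spool: two coaxial disc flanges of radius 133 mm and thickness 15 mm, joined by a core cylinder of radius 77 mm and height 143 mm. The lower flange rests on z = 0 and the three cylinders share a vertical axis.

The spool is on top of the stool.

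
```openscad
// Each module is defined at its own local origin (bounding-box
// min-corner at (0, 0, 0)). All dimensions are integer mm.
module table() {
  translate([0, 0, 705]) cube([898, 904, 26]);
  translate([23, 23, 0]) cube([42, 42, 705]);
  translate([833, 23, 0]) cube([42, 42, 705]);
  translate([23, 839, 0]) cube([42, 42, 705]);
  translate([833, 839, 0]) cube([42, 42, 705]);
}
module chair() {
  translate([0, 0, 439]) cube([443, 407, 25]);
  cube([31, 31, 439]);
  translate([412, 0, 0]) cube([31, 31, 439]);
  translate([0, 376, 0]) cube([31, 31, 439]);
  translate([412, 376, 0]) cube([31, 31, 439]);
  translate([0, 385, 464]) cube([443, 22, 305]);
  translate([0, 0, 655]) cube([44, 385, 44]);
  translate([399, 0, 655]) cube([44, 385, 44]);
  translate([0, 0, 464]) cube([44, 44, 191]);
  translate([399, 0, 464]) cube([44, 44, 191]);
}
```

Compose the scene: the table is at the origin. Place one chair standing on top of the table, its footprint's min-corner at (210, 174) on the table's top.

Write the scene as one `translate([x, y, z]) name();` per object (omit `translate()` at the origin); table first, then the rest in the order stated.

table();
translate([210, 174, 731]) chair();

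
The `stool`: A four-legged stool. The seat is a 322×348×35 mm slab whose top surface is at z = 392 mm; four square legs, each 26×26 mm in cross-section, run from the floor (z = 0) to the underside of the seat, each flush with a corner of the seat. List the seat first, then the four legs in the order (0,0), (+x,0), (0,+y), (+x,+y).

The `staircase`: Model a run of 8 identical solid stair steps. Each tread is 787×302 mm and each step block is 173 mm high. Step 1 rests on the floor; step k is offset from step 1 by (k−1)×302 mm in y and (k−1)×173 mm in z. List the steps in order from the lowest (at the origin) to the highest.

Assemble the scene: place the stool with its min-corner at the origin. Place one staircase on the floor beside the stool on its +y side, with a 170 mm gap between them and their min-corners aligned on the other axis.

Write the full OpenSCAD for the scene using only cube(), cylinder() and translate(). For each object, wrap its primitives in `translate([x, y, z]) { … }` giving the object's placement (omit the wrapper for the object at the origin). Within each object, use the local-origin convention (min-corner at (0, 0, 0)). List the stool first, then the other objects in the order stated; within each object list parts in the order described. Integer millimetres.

translate([0, 0, 357]) cube([322, 348, 35]);
cube([26, 26, 357]);
translate([296, 0, 0]) cube([26, 26, 357]);
translate([0, 322, 0]) cube([26, 26, 357]);
translate([296, 322, 0]) cube([26, 26, 357]);
translate([0, 518, 0]) {
  cube([787, 302, 173]);
  translate([0, 302, 173]) cube([787, 302, 173]);
  translate([0, 604, 346]) cube([787, 302, 173]);
  translate([0, 906, 519]) cube([787, 302, 173]);
  translate([0, 1208, 692]) cube([787, 302, 173]);
  translate([0, 1510, 865]) cube([787, 302, 173]);
  translate([0, 1812, 1038]) cube([787, 302, 173]);
  translate([0, 2114, 1211]) cube([787, 302, 173]);
}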